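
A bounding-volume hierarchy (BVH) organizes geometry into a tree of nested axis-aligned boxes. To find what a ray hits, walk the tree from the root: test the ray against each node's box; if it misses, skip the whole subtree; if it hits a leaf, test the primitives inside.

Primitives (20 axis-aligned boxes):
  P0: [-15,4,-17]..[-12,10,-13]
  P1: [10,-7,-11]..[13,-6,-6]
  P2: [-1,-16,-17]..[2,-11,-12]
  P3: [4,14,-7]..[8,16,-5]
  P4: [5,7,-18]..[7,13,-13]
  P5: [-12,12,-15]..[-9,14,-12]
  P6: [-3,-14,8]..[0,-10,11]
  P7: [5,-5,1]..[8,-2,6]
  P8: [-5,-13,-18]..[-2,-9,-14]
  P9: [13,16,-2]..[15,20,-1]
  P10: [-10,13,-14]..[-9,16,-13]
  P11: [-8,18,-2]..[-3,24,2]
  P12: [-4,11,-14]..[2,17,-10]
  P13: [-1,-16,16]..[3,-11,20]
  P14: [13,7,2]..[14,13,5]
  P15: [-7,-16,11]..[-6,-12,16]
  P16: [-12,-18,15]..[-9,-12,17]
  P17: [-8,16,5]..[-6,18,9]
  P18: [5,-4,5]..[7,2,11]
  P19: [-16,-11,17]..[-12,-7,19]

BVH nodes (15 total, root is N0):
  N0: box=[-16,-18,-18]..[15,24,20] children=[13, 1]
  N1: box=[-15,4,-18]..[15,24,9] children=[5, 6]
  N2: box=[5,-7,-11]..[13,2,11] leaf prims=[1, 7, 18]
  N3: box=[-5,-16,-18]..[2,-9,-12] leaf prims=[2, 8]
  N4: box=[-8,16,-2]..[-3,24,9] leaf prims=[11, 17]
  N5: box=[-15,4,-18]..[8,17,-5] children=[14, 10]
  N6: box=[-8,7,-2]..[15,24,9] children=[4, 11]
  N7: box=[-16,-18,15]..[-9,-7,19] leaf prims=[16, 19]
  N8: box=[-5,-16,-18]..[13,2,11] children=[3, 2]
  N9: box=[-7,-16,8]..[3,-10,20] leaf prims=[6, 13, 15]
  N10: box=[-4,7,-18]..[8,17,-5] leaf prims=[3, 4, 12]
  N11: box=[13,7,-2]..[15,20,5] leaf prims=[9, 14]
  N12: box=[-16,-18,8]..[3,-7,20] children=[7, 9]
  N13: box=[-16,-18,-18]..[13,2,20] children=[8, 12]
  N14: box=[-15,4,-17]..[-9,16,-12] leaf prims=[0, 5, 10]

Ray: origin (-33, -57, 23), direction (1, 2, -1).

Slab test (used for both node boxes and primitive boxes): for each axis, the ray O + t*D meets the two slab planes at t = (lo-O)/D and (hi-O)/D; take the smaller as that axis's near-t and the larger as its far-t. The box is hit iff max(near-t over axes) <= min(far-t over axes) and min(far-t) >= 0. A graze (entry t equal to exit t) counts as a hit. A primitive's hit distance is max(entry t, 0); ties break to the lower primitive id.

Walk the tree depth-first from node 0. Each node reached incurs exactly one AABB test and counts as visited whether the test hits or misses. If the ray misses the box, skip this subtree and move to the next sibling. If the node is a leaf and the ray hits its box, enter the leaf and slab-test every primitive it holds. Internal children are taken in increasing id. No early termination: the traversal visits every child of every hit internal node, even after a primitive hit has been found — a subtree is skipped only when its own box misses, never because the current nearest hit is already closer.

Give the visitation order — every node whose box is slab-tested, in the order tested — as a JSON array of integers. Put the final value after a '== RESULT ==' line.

Walk:
N0 x:[17,48] y:[39/2,81/2] z:[3,41] -> hit [39/2,81/2], descend [1, 13]
  N1 x:[18,48] y:[61/2,81/2] z:[14,41] -> hit [61/2,81/2], descend [5, 6]
    N5 x:[18,41] y:[61/2,37] z:[28,41] -> hit [61/2,37], descend [10, 14]
      N10 x:[29,41] y:[32,37] z:[28,41] -> hit [32,37] leaf, test {P3(miss), P4(miss), P12@t=34}
      N14 x:[18,24] y:[61/2,73/2] z:[35,40] -> miss, prune
    N6 x:[25,48] y:[32,81/2] z:[14,25] -> miss, prune
  N13 x:[17,46] y:[39/2,59/2] z:[3,41] -> hit [39/2,59/2], descend [8, 12]
    N8 x:[28,46] y:[41/2,59/2] z:[12,41] -> hit [28,59/2], descend [2, 3]
      N2 x:[38,46] y:[25,59/2] z:[12,34] -> miss, prune
      N3 x:[28,35] y:[41/2,24] z:[35,41] -> miss, prune
    N12 x:[17,36] y:[39/2,25] z:[3,15] -> miss, prune

Visited [0, 1, 5, 10, 14, 6, 13, 8, 2, 3, 12]. Tests: 11 box, 1 leaf. Nearest: P12.

== RESULT ==
[0, 1, 5, 10, 14, 6, 13, 8, 2, 3, 12]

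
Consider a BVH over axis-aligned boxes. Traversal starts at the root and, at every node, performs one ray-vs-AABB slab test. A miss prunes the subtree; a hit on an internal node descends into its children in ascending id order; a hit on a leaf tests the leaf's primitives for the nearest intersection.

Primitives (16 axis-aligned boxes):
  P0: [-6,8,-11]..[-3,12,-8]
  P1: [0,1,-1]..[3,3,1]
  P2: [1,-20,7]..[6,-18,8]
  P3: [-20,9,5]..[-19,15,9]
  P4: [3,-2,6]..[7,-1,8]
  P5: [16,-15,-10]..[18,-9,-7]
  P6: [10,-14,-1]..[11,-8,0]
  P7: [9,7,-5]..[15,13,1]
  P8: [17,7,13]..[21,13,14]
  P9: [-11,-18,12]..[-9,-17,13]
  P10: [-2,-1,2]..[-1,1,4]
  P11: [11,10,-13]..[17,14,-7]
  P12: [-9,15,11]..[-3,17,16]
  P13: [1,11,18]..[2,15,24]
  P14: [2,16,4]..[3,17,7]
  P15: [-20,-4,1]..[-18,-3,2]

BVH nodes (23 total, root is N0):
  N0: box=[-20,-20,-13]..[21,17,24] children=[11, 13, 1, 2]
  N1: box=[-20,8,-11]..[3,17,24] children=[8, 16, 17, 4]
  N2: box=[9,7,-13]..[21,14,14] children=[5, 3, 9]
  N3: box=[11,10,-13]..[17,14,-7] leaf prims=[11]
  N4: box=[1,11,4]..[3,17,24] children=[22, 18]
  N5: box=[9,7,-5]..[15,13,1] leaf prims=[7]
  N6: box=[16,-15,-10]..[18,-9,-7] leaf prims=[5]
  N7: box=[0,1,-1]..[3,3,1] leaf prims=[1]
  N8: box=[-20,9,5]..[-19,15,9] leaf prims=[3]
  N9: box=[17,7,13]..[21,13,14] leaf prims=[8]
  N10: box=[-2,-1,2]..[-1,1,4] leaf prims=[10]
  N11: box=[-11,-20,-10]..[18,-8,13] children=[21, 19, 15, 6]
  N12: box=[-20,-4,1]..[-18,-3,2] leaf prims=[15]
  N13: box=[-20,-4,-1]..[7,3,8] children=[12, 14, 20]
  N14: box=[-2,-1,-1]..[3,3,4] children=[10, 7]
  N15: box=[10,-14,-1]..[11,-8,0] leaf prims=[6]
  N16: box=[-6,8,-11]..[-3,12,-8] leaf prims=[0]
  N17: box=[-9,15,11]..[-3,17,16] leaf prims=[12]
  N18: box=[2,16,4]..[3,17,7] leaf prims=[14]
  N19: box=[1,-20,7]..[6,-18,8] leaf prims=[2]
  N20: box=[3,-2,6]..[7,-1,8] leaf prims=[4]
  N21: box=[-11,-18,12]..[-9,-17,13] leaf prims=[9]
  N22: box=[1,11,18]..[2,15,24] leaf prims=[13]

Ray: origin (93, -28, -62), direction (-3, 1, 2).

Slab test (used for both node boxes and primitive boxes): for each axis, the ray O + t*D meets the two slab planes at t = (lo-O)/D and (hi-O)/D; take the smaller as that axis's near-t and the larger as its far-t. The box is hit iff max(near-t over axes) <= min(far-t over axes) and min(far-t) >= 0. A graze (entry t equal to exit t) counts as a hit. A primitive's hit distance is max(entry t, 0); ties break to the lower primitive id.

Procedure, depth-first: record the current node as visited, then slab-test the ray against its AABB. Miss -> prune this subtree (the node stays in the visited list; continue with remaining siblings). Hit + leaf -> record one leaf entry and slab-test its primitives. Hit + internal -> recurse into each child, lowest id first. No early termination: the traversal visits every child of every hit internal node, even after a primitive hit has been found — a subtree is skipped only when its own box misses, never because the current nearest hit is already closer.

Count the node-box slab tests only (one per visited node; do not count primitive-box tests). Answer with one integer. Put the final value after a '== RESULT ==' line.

Trace the traversal:
N0 x:[24,113/3] y:[8,45] z:[49/2,43] -> hit [49/2,113/3], descend [1, 2, 11, 13]
  N1 x:[30,113/3] y:[36,45] z:[51/2,43] -> hit [36,113/3], descend [4, 8, 16, 17]
    N4 x:[30,92/3] y:[39,45] z:[33,43] -> miss, prune
    N8 x:[112/3,113/3] y:[37,43] z:[67/2,71/2] -> miss, prune
    N16 x:[32,33] y:[36,40] z:[51/2,27] -> miss, prune
    N17 x:[32,34] y:[43,45] z:[73/2,39] -> miss, prune
  N2 x:[24,28] y:[35,42] z:[49/2,38] -> miss, prune
  N11 x:[25,104/3] y:[8,20] z:[26,75/2] -> miss, prune
  N13 x:[86/3,113/3] y:[24,31] z:[61/2,35] -> hit [61/2,31], descend [12, 14, 20]
    N12 x:[37,113/3] y:[24,25] z:[63/2,32] -> miss, prune
    N14 x:[30,95/3] y:[27,31] z:[61/2,33] -> hit [61/2,31], descend [7, 10]
      N7 x:[30,31] y:[29,31] z:[61/2,63/2] -> hit [61/2,31] leaf, test {P1@t=61/2}
      N10 x:[94/3,95/3] y:[27,29] z:[32,33] -> miss, prune
    N20 x:[86/3,30] y:[26,27] z:[34,35] -> miss, prune

Visited [0, 1, 4, 8, 16, 17, 2, 11, 13, 12, 14, 7, 10, 20]. Tests: 14 box, 1 leaf. Nearest: P1.

== RESULT ==
14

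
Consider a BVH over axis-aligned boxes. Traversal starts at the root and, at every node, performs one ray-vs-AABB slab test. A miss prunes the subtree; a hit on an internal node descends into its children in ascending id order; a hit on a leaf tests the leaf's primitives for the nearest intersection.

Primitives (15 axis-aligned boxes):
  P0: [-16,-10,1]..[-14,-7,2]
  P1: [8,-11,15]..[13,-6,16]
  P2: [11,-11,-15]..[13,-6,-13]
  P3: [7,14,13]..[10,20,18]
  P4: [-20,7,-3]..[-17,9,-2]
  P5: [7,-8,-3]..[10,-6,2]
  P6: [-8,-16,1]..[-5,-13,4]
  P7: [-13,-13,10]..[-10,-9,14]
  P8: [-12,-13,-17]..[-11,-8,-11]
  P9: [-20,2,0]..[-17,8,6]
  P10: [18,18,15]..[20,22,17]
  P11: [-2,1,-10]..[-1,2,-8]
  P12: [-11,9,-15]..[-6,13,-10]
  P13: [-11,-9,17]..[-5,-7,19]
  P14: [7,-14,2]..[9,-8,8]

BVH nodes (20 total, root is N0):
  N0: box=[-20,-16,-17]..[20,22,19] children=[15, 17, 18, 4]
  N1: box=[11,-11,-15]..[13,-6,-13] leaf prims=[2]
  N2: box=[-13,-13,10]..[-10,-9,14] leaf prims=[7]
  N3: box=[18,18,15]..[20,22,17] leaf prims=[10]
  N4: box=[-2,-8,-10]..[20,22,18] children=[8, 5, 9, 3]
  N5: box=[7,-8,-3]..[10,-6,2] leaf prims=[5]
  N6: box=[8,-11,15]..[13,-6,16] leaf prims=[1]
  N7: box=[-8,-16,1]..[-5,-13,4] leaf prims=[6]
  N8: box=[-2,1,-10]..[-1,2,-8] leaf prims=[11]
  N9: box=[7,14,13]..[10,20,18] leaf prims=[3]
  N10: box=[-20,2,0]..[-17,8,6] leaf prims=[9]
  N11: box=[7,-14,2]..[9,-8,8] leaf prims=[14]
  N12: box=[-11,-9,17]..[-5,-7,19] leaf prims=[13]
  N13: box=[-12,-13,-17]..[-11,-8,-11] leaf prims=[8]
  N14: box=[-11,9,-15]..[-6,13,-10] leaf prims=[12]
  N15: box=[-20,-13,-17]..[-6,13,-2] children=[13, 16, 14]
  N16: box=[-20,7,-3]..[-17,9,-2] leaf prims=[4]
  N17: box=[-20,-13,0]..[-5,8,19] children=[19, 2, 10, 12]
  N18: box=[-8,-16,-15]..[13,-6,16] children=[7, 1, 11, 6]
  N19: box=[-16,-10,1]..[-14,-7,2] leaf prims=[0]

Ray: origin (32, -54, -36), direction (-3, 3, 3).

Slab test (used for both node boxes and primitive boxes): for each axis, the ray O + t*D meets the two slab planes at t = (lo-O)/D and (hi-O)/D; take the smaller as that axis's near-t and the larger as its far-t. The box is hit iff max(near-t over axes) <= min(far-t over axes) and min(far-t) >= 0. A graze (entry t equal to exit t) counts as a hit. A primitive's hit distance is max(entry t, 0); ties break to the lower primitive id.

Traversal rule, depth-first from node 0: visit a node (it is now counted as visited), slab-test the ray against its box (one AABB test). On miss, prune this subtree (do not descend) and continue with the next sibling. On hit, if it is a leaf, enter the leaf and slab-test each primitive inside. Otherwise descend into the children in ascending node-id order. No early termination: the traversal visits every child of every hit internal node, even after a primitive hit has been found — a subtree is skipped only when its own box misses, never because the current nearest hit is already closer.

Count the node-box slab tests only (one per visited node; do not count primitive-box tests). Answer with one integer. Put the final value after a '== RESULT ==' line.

Walk:
N0 x:[4,52/3] y:[38/3,76/3] z:[19/3,55/3] -> hit [38/3,52/3], descend [4, 15, 17, 18]
  N4 x:[4,34/3] y:[46/3,76/3] z:[26/3,18] -> miss, prune
  N15 x:[38/3,52/3] y:[41/3,67/3] z:[19/3,34/3] -> miss, prune
  N17 x:[37/3,52/3] y:[41/3,62/3] z:[12,55/3] -> hit [41/3,52/3], descend [2, 10, 12, 19]
    N2 x:[14,15] y:[41/3,15] z:[46/3,50/3] -> miss, prune
    N10 x:[49/3,52/3] y:[56/3,62/3] z:[12,14] -> miss, prune
    N12 x:[37/3,43/3] y:[15,47/3] z:[53/3,55/3] -> miss, prune
    N19 x:[46/3,16] y:[44/3,47/3] z:[37/3,38/3] -> miss, prune
  N18 x:[19/3,40/3] y:[38/3,16] z:[7,52/3] -> hit [38/3,40/3], descend [1, 6, 7, 11]
    N1 x:[19/3,7] y:[43/3,16] z:[7,23/3] -> miss, prune
    N6 x:[19/3,8] y:[43/3,16] z:[17,52/3] -> miss, prune
    N7 x:[37/3,40/3] y:[38/3,41/3] z:[37/3,40/3] -> hit [38/3,40/3] leaf, test {P6@t=38/3}
    N11 x:[23/3,25/3] y:[40/3,46/3] z:[38/3,44/3] -> miss, prune

Summary -> nodes [0, 4, 15, 17, 2, 10, 12, 19, 18, 1, 6, 7, 11]; box-tests=13; leaf-entries=1; first=P6

== RESULT ==
13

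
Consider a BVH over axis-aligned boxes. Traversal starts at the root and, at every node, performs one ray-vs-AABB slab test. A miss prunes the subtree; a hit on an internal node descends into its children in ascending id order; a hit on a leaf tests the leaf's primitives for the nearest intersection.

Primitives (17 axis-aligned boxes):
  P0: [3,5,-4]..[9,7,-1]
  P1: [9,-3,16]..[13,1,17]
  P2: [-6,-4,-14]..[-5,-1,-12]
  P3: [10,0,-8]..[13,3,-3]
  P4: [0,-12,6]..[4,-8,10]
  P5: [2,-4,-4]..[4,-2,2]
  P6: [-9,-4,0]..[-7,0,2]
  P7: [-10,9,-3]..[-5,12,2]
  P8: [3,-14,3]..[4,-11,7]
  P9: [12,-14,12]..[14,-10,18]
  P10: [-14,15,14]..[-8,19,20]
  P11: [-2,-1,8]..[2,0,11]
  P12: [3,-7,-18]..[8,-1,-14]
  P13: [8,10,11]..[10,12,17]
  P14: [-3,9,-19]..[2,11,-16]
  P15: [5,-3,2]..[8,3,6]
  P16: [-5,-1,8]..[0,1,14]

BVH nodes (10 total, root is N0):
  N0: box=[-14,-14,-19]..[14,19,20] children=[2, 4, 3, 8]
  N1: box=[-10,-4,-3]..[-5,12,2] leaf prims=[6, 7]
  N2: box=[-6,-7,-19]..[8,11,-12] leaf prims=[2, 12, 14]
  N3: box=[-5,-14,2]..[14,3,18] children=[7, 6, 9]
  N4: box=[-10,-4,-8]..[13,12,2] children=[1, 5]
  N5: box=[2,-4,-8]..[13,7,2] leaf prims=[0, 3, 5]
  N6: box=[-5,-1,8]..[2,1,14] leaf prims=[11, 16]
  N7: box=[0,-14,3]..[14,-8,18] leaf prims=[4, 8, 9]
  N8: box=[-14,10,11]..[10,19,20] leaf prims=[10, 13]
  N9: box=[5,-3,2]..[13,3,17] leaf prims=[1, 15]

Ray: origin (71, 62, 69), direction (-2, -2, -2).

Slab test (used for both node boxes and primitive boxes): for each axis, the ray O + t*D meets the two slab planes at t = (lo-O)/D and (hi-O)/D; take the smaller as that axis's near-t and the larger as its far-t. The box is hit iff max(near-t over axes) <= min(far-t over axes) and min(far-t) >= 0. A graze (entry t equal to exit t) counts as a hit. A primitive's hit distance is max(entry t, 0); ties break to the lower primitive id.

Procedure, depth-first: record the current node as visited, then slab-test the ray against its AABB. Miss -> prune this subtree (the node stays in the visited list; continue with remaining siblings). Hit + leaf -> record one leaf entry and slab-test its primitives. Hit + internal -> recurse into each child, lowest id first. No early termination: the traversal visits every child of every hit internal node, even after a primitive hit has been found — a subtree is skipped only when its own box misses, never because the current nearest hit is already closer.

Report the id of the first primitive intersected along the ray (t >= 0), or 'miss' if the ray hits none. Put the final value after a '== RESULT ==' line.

Trace the traversal:
N0 x:[57/2,85/2] y:[43/2,38] z:[49/2,44] -> hit [57/2,38], descend [2, 3, 4, 8]
  N2 x:[63/2,77/2] y:[51/2,69/2] z:[81/2,44] -> miss, prune
  N3 x:[57/2,38] y:[59/2,38] z:[51/2,67/2] -> hit [59/2,67/2], descend [6, 7, 9]
    N6 x:[69/2,38] y:[61/2,63/2] z:[55/2,61/2] -> miss, prune
    N7 x:[57/2,71/2] y:[35,38] z:[51/2,33] -> miss, prune
    N9 x:[29,33] y:[59/2,65/2] z:[26,67/2] -> hit [59/2,65/2] leaf, test {P1(miss), P15@t=63/2}
  N4 x:[29,81/2] y:[25,33] z:[67/2,77/2] -> miss, prune
  N8 x:[61/2,85/2] y:[43/2,26] z:[49/2,29] -> miss, prune

Visited [0, 2, 3, 6, 7, 9, 4, 8]. Tests: 8 box, 1 leaf. Nearest: P15.

== RESULT ==
15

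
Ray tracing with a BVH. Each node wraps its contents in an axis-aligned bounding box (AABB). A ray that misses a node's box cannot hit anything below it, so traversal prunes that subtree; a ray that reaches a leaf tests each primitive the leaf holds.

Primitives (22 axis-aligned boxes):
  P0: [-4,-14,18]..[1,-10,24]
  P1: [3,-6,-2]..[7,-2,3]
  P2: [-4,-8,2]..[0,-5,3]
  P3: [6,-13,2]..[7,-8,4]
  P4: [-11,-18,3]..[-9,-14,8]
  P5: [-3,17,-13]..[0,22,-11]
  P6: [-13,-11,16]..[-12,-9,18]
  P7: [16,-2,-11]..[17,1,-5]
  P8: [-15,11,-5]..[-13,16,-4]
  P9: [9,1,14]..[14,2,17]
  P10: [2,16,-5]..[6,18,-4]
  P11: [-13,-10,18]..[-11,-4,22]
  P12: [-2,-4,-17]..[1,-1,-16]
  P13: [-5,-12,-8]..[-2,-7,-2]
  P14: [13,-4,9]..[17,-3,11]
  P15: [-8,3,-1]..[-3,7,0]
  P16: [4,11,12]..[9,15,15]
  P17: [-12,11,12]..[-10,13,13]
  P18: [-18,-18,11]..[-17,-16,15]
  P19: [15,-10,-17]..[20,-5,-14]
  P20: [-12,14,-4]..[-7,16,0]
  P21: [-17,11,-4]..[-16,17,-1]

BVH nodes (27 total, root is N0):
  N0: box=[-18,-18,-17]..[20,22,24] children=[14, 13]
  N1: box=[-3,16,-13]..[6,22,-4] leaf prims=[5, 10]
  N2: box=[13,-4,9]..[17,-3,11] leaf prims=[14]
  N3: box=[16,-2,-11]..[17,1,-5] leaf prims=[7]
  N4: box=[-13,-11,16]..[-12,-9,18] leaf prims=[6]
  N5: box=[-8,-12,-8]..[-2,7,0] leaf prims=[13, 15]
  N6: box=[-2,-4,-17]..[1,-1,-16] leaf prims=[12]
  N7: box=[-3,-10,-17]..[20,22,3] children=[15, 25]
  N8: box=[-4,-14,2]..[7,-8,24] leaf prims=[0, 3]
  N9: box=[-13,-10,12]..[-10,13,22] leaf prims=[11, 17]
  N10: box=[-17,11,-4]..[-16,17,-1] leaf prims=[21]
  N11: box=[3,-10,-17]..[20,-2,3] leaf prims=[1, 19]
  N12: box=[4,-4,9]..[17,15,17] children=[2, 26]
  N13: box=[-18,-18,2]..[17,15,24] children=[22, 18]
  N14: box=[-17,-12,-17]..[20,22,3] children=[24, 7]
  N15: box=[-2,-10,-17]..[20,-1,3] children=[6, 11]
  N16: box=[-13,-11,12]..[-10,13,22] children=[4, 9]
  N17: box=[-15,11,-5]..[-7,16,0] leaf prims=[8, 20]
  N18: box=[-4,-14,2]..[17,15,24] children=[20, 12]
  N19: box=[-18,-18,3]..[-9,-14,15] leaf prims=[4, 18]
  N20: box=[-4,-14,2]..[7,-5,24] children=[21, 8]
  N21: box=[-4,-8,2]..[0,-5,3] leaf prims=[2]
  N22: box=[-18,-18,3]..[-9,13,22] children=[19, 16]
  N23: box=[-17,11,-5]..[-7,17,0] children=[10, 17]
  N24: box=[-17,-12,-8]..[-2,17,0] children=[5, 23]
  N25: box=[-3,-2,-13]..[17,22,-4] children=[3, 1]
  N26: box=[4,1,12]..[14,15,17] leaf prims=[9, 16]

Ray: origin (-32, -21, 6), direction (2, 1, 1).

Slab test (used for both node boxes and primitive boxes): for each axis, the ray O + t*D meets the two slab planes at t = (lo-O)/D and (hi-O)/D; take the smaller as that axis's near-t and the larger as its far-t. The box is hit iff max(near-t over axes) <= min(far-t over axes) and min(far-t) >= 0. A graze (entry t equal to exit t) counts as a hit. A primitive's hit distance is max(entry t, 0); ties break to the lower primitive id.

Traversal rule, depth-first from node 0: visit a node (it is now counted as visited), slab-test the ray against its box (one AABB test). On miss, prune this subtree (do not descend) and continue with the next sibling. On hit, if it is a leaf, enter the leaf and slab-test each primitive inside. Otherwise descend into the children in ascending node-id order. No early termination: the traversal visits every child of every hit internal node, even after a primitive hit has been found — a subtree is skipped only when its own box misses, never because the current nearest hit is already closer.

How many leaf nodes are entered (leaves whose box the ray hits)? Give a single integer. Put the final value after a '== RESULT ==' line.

Traverse from the root:
N0 x:[7,26] y:[3,43] z:[-23,18] -> hit [7,18], descend [13, 14]
  N13 x:[7,49/2] y:[3,36] z:[-4,18] -> hit [7,18], descend [18, 22]
    N18 x:[14,49/2] y:[7,36] z:[-4,18] -> hit [14,18], descend [12, 20]
      N12 x:[18,49/2] y:[17,36] z:[3,11] -> miss, prune
      N20 x:[14,39/2] y:[7,16] z:[-4,18] -> hit [14,16], descend [8, 21]
        N8 x:[14,39/2] y:[7,13] z:[-4,18] -> miss, prune
        N21 x:[14,16] y:[13,16] z:[-4,-3] -> miss, prune
    N22 x:[7,23/2] y:[3,34] z:[-3,16] -> hit [7,23/2], descend [16, 19]
      N16 x:[19/2,11] y:[10,34] z:[6,16] -> hit [10,11], descend [4, 9]
        N4 x:[19/2,10] y:[10,12] z:[10,12] -> hit [10,10] leaf, test {P6@t=10}
        N9 x:[19/2,11] y:[11,34] z:[6,16] -> hit [11,11] leaf, test {P11(miss), P17(miss)}
      N19 x:[7,23/2] y:[3,7] z:[-3,9] -> hit [7,7] leaf, test {P4(miss), P18(miss)}
  N14 x:[15/2,26] y:[9,43] z:[-23,-3] -> miss, prune

Visited [0, 13, 18, 12, 20, 8, 21, 22, 16, 4, 9, 19, 14]. Tests: 13 box, 3 leaf. Nearest: P6.

== RESULT ==
3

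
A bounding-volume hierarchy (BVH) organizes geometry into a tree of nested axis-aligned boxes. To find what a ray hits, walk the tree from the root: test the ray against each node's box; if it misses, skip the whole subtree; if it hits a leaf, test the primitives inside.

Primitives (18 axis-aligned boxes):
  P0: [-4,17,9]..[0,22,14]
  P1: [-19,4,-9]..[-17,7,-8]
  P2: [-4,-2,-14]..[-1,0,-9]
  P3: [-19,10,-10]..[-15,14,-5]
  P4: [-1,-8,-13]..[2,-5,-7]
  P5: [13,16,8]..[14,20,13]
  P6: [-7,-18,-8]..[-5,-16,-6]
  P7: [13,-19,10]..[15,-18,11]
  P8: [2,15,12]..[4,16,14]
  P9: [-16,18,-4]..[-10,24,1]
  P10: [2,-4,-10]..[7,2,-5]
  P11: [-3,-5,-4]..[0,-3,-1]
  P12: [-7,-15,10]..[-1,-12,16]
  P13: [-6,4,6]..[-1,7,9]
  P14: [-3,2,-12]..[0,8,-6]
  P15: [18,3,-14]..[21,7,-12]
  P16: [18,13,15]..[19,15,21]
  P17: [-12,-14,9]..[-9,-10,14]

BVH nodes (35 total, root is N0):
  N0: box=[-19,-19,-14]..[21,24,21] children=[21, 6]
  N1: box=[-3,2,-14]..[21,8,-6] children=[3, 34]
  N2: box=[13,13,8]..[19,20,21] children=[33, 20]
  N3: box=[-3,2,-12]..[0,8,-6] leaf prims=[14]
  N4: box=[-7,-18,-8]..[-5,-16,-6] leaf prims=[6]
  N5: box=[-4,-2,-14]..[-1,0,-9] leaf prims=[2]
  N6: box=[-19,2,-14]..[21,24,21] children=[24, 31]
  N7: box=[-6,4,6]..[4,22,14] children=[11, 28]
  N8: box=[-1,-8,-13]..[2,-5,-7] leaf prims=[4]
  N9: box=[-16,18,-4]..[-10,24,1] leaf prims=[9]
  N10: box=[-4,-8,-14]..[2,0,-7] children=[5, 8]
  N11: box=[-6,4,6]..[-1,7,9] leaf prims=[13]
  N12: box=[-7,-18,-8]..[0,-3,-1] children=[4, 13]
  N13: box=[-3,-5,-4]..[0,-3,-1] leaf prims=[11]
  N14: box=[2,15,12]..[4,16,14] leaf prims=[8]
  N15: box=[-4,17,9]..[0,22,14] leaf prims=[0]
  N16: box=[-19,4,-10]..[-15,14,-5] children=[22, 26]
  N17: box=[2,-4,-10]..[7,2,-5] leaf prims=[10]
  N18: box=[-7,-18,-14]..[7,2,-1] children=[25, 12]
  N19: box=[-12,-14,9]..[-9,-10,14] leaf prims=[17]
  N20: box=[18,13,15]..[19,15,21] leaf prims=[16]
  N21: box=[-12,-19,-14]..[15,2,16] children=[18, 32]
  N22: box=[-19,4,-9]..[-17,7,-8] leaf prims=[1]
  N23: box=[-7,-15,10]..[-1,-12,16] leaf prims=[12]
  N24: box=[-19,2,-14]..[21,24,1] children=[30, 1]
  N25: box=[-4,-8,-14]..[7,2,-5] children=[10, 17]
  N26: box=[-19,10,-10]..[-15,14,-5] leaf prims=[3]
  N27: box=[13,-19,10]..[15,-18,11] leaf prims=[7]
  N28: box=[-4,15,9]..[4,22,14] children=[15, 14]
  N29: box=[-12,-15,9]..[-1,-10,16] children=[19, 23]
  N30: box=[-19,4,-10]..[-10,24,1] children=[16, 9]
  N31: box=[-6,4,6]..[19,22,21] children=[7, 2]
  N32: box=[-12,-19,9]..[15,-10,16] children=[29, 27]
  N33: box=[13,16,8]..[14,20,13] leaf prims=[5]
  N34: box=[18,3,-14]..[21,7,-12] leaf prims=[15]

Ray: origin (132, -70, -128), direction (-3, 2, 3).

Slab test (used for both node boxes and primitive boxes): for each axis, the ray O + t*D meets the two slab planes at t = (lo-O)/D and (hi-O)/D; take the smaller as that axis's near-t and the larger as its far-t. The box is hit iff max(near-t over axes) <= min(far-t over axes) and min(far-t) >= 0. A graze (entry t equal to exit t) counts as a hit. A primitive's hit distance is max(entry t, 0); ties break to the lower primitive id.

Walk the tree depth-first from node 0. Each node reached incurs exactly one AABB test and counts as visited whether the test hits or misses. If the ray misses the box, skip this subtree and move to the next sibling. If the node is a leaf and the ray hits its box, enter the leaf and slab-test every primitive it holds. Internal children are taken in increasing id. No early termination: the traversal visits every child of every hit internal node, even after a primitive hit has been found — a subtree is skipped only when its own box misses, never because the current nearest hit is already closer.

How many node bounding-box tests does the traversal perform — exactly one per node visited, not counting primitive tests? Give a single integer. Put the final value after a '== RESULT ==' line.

Trace the traversal:
N0 x:[37,151/3] y:[51/2,47] z:[38,149/3] -> hit [38,47], descend [6, 21]
  N6 x:[37,151/3] y:[36,47] z:[38,149/3] -> hit [38,47], descend [24, 31]
    N24 x:[37,151/3] y:[36,47] z:[38,43] -> hit [38,43], descend [1, 30]
      N1 x:[37,45] y:[36,39] z:[38,122/3] -> hit [38,39], descend [3, 34]
        N3 x:[44,45] y:[36,39] z:[116/3,122/3] -> miss, prune
        N34 x:[37,38] y:[73/2,77/2] z:[38,116/3] -> hit [38,38] leaf, test {P15@t=38}
      N30 x:[142/3,151/3] y:[37,47] z:[118/3,43] -> miss, prune
    N31 x:[113/3,46] y:[37,46] z:[134/3,149/3] -> hit [134/3,46], descend [2, 7]
      N2 x:[113/3,119/3] y:[83/2,45] z:[136/3,149/3] -> miss, prune
      N7 x:[128/3,46] y:[37,46] z:[134/3,142/3] -> hit [134/3,46], descend [11, 28]
        N11 x:[133/3,46] y:[37,77/2] z:[134/3,137/3] -> miss, prune
        N28 x:[128/3,136/3] y:[85/2,46] z:[137/3,142/3] -> miss, prune
  N21 x:[39,48] y:[51/2,36] z:[38,48] -> miss, prune

order=[0, 6, 24, 1, 3, 34, 30, 31, 2, 7, 11, 28, 21]  |boxes|=13  |leaves|=1  hit=P15

== RESULT ==
13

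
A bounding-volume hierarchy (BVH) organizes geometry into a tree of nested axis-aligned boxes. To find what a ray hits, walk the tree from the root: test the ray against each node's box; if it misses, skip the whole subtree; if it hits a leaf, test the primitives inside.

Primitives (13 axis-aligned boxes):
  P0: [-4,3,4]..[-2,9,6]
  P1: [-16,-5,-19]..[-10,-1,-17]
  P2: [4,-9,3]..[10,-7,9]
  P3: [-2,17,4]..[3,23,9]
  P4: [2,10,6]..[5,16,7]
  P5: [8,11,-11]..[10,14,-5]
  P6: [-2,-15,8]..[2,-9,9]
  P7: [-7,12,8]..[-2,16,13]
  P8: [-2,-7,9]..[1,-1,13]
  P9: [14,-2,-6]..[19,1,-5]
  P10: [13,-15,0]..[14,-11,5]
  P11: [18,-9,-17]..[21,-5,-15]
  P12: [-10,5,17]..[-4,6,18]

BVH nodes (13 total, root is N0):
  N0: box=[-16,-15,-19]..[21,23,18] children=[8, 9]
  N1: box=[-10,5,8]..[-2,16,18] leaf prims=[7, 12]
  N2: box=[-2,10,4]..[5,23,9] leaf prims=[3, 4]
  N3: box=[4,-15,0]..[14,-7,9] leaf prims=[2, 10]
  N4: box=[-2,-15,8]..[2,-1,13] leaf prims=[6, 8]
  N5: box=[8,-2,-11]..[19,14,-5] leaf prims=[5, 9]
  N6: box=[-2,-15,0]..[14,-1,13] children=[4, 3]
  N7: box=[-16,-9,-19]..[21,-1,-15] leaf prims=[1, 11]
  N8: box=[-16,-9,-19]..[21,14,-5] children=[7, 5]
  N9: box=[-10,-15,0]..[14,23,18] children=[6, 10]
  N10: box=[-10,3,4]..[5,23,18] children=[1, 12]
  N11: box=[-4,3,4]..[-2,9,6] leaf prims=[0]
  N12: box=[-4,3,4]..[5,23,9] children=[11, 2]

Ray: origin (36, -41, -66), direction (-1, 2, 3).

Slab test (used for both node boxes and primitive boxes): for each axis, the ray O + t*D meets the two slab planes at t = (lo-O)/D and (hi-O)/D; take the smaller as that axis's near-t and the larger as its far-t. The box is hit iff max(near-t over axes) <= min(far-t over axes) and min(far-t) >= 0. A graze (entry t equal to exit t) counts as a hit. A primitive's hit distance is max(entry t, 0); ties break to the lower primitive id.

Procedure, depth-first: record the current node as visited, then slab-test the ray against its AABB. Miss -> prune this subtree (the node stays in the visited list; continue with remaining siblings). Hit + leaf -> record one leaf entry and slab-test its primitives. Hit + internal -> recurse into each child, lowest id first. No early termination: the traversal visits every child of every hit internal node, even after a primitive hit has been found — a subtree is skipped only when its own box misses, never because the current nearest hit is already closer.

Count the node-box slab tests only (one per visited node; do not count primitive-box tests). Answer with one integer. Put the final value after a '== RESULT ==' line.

Traverse from the root:
N0 x:[15,52] y:[13,32] z:[47/3,28] -> hit [47/3,28], descend [8, 9]
  N8 x:[15,52] y:[16,55/2] z:[47/3,61/3] -> hit [16,61/3], descend [5, 7]
    N5 x:[17,28] y:[39/2,55/2] z:[55/3,61/3] -> hit [39/2,61/3] leaf, test {P5(miss), P9@t=20}
    N7 x:[15,52] y:[16,20] z:[47/3,17] -> hit [16,17] leaf, test {P1(miss), P11@t=49/3}
  N9 x:[22,46] y:[13,32] z:[22,28] -> hit [22,28], descend [6, 10]
    N6 x:[22,38] y:[13,20] z:[22,79/3] -> miss, prune
    N10 x:[31,46] y:[22,32] z:[70/3,28] -> miss, prune

order=[0, 8, 5, 7, 9, 6, 10]  |boxes|=7  |leaves|=2  hit=P11

== RESULT ==
7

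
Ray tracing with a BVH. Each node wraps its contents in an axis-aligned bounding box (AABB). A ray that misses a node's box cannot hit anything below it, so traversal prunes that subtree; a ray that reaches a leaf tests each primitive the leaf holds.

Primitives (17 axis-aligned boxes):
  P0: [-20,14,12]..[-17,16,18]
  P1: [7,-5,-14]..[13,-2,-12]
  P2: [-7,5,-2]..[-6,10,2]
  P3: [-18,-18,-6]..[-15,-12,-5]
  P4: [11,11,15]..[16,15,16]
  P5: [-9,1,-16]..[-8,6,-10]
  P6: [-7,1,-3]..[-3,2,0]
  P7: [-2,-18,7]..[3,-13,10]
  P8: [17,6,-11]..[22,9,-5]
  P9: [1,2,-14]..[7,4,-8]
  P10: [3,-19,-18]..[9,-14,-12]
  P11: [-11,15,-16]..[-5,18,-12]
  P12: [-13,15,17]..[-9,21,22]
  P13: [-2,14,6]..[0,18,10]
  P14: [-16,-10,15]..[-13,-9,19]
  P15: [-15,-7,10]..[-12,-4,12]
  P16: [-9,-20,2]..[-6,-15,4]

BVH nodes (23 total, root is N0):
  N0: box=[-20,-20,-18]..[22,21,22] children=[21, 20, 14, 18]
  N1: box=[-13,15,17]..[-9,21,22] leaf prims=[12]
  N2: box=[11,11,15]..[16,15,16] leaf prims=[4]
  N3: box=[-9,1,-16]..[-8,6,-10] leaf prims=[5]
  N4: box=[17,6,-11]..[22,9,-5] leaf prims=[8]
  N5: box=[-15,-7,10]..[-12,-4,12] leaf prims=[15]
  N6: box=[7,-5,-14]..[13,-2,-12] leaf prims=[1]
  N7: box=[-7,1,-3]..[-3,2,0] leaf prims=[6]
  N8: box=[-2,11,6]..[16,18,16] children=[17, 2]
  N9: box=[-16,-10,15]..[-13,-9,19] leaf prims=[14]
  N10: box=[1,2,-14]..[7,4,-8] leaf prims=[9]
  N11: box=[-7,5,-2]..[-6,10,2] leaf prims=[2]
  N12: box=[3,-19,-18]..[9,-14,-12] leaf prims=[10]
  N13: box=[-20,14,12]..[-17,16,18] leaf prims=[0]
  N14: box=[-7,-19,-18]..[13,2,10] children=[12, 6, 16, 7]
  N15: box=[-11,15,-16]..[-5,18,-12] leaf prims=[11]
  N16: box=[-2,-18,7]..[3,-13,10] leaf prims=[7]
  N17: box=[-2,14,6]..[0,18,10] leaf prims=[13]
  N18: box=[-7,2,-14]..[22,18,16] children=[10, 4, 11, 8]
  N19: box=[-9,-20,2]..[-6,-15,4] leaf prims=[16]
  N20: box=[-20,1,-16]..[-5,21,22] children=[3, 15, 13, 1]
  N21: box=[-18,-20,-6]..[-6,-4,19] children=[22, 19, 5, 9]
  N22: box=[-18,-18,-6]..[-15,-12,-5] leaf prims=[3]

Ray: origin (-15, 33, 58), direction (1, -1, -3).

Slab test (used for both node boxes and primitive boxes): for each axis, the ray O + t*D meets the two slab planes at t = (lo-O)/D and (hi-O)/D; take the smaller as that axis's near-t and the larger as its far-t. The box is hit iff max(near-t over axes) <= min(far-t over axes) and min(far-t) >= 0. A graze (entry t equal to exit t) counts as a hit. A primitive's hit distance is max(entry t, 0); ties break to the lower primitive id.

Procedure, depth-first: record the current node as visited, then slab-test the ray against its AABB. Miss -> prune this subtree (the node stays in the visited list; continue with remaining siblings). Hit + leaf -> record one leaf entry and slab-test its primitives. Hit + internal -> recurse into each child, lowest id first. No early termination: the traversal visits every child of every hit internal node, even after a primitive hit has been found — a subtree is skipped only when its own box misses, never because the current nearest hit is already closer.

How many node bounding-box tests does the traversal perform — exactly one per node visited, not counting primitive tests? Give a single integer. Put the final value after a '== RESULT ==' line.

Trace the traversal:
N0 x:[-5,37] y:[12,53] z:[12,76/3] -> hit [12,76/3], descend [14, 18, 20, 21]
  N14 x:[8,28] y:[31,52] z:[16,76/3] -> miss, prune
  N18 x:[8,37] y:[15,31] z:[14,24] -> hit [15,24], descend [4, 8, 10, 11]
    N4 x:[32,37] y:[24,27] z:[21,23] -> miss, prune
    N8 x:[13,31] y:[15,22] z:[14,52/3] -> hit [15,52/3], descend [2, 17]
      N2 x:[26,31] y:[18,22] z:[14,43/3] -> miss, prune
      N17 x:[13,15] y:[15,19] z:[16,52/3] -> miss, prune
    N10 x:[16,22] y:[29,31] z:[22,24] -> miss, prune
    N11 x:[8,9] y:[23,28] z:[56/3,20] -> miss, prune
  N20 x:[-5,10] y:[12,32] z:[12,74/3] -> miss, prune
  N21 x:[-3,9] y:[37,53] z:[13,64/3] -> miss, prune

order=[0, 14, 18, 4, 8, 2, 17, 10, 11, 20, 21]  |boxes|=11  |leaves|=0  hit=miss

== RESULT ==
11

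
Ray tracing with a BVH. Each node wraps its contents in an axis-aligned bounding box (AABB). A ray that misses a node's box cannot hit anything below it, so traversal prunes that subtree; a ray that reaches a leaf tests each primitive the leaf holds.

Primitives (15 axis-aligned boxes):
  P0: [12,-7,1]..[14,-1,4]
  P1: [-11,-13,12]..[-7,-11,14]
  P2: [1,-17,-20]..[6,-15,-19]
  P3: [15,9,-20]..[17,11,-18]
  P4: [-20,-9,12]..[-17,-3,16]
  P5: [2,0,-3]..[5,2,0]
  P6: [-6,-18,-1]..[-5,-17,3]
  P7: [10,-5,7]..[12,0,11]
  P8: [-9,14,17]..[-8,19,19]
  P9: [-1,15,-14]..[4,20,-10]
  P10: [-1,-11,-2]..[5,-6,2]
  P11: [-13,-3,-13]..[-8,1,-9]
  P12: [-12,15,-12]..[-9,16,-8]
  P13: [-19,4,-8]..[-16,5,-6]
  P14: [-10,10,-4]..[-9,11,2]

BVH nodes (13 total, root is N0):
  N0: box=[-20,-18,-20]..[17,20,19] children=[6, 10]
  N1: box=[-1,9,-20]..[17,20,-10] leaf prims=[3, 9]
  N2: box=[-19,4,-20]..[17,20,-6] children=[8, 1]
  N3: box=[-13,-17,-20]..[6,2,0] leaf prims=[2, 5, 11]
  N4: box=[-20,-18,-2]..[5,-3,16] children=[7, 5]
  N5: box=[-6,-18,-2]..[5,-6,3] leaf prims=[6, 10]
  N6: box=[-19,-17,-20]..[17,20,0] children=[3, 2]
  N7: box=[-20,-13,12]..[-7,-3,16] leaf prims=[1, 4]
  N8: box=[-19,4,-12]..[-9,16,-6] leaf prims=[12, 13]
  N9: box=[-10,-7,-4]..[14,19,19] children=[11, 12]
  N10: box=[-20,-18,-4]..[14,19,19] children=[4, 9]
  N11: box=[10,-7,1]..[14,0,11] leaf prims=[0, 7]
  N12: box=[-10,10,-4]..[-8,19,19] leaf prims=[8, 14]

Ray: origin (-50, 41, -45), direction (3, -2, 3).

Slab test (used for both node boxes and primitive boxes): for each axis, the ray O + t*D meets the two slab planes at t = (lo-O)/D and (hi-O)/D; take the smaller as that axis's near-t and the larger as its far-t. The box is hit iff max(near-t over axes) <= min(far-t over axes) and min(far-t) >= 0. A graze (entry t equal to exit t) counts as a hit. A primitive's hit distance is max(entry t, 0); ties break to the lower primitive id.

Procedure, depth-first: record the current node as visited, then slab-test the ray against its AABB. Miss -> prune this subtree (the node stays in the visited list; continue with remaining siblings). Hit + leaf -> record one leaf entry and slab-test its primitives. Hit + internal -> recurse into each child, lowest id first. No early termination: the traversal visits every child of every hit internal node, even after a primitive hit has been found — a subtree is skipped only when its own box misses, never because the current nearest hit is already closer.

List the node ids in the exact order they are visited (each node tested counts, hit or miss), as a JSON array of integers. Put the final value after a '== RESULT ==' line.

Walk:
N0 x:[10,67/3] y:[21/2,59/2] z:[25/3,64/3] -> hit [21/2,64/3], descend [6, 10]
  N6 x:[31/3,67/3] y:[21/2,29] z:[25/3,15] -> hit [21/2,15], descend [2, 3]
    N2 x:[31/3,67/3] y:[21/2,37/2] z:[25/3,13] -> hit [21/2,13], descend [1, 8]
      N1 x:[49/3,67/3] y:[21/2,16] z:[25/3,35/3] -> miss, prune
      N8 x:[31/3,41/3] y:[25/2,37/2] z:[11,13] -> hit [25/2,13] leaf, test {P12(miss), P13(miss)}
    N3 x:[37/3,56/3] y:[39/2,29] z:[25/3,15] -> miss, prune
  N10 x:[10,64/3] y:[11,59/2] z:[41/3,64/3] -> hit [41/3,64/3], descend [4, 9]
    N4 x:[10,55/3] y:[22,59/2] z:[43/3,61/3] -> miss, prune
    N9 x:[40/3,64/3] y:[11,24] z:[41/3,64/3] -> hit [41/3,64/3], descend [11, 12]
      N11 x:[20,64/3] y:[41/2,24] z:[46/3,56/3] -> miss, prune
      N12 x:[40/3,14] y:[11,31/2] z:[41/3,64/3] -> hit [41/3,14] leaf, test {P8(miss), P14(miss)}

11 AABB tests over nodes [0, 6, 2, 1, 8, 3, 10, 4, 9, 11, 12]; 2 leaves entered; closest miss.

== RESULT ==
[0, 6, 2, 1, 8, 3, 10, 4, 9, 11, 12]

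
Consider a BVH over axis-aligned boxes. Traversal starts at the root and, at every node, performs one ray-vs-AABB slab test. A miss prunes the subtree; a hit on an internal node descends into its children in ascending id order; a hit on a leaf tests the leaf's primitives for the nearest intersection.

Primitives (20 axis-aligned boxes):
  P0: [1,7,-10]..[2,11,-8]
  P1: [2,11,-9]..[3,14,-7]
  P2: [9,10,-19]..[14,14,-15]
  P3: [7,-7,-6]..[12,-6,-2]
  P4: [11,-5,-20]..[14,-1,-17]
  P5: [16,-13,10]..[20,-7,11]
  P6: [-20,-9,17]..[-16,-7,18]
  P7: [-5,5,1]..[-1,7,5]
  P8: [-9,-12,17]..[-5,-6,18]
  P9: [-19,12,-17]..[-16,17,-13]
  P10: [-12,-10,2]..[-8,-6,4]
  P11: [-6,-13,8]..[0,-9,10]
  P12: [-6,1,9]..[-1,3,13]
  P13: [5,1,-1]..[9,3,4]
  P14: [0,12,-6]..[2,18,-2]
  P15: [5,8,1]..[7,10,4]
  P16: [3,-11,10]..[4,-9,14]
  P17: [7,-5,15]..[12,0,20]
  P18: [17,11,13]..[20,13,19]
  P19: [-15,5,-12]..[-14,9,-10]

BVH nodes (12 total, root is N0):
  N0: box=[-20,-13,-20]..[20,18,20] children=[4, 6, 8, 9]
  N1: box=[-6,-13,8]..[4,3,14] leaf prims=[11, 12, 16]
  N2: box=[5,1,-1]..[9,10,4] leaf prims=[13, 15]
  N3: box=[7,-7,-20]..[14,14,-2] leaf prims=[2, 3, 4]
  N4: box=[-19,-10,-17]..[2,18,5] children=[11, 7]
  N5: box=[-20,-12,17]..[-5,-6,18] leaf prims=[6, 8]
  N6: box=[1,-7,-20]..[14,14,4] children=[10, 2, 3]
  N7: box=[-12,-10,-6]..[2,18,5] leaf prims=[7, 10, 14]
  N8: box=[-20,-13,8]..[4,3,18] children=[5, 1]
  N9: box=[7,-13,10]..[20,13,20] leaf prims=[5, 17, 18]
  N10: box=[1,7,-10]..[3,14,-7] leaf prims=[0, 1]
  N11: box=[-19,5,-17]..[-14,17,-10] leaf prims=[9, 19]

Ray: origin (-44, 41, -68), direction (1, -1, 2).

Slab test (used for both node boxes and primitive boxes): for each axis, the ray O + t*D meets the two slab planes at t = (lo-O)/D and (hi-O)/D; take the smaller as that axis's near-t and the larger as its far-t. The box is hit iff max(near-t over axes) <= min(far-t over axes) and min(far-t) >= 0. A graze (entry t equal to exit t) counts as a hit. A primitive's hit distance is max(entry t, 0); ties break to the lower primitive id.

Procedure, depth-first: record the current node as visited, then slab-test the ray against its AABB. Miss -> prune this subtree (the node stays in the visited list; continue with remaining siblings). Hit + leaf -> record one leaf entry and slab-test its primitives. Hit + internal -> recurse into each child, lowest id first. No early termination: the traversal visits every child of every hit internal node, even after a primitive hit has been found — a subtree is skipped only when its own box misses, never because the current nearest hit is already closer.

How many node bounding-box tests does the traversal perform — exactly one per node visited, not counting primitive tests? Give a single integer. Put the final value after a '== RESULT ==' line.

Trace the traversal:
N0 x:[24,64] y:[23,54] z:[24,44] -> hit [24,44], descend [4, 6, 8, 9]
  N4 x:[25,46] y:[23,51] z:[51/2,73/2] -> hit [51/2,73/2], descend [7, 11]
    N7 x:[32,46] y:[23,51] z:[31,73/2] -> hit [32,73/2] leaf, test {P7(miss), P10(miss), P14(miss)}
    N11 x:[25,30] y:[24,36] z:[51/2,29] -> hit [51/2,29] leaf, test {P9@t=51/2, P19(miss)}
  N6 x:[45,58] y:[27,48] z:[24,36] -> miss, prune
  N8 x:[24,48] y:[38,54] z:[38,43] -> hit [38,43], descend [1, 5]
    N1 x:[38,48] y:[38,54] z:[38,41] -> hit [38,41] leaf, test {P11(miss), P12@t=77/2, P16(miss)}
    N5 x:[24,39] y:[47,53] z:[85/2,43] -> miss, prune
  N9 x:[51,64] y:[28,54] z:[39,44] -> miss, prune

order=[0, 4, 7, 11, 6, 8, 1, 5, 9]  |boxes|=9  |leaves|=3  hit=P9

== RESULT ==
9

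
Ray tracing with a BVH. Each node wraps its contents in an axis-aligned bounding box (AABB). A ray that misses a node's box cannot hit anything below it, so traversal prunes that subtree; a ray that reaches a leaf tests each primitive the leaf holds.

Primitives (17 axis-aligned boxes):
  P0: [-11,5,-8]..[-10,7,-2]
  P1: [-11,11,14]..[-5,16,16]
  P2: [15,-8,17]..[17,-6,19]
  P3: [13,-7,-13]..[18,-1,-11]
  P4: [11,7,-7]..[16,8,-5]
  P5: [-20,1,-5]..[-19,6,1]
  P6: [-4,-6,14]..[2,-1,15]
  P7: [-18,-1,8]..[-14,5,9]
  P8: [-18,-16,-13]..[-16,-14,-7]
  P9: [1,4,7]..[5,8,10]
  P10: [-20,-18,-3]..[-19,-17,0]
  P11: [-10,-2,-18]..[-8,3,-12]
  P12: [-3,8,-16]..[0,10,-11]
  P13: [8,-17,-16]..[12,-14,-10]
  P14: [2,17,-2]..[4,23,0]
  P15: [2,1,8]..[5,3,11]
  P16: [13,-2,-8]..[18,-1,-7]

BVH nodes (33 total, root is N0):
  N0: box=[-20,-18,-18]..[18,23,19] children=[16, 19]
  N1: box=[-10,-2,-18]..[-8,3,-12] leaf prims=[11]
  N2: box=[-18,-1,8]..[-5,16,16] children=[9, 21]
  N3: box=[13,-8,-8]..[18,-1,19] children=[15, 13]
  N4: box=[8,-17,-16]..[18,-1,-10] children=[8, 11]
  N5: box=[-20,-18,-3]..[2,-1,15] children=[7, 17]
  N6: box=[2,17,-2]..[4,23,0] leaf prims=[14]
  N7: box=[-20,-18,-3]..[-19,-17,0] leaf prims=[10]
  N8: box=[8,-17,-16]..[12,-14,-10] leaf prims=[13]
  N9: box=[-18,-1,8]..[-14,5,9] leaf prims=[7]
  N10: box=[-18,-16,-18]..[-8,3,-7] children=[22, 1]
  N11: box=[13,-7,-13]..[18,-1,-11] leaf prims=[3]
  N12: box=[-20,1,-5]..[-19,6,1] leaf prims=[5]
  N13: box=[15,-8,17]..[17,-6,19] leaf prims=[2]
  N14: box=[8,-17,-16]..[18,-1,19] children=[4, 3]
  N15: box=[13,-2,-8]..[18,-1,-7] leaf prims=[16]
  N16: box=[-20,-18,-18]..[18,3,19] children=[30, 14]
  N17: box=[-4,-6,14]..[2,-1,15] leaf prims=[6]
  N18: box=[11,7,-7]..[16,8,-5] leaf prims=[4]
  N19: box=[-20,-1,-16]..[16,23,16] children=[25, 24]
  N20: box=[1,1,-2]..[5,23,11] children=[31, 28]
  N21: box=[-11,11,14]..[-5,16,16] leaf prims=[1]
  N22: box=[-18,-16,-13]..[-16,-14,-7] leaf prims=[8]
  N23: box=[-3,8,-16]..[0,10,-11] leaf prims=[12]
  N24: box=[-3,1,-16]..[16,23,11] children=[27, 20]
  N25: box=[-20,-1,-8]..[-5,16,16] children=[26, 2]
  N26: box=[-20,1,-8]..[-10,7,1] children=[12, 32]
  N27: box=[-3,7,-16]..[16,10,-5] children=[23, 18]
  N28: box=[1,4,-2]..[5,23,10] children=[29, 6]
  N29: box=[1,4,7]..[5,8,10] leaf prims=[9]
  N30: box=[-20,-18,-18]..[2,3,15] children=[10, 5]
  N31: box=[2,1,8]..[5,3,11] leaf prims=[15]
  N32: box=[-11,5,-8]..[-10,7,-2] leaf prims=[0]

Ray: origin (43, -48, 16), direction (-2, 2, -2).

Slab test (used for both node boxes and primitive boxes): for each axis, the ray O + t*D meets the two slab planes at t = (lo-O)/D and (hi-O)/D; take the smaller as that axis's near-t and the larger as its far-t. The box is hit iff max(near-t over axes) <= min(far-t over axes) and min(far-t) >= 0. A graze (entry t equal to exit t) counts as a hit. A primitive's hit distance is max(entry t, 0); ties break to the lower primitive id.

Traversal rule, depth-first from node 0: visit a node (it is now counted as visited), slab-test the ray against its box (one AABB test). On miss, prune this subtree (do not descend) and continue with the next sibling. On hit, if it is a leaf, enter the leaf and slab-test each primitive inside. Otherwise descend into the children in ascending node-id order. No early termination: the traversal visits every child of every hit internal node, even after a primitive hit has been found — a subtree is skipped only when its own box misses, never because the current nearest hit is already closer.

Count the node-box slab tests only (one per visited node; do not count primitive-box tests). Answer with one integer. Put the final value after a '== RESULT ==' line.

Walk:
N0 x:[25/2,63/2] y:[15,71/2] z:[-3/2,17] -> hit [15,17], descend [16, 19]
  N16 x:[25/2,63/2] y:[15,51/2] z:[-3/2,17] -> hit [15,17], descend [14, 30]
    N14 x:[25/2,35/2] y:[31/2,47/2] z:[-3/2,16] -> hit [31/2,16], descend [3, 4]
      N3 x:[25/2,15] y:[20,47/2] z:[-3/2,12] -> miss, prune
      N4 x:[25/2,35/2] y:[31/2,47/2] z:[13,16] -> hit [31/2,16], descend [8, 11]
        N8 x:[31/2,35/2] y:[31/2,17] z:[13,16] -> hit [31/2,16] leaf, test {P13@t=31/2}
        N11 x:[25/2,15] y:[41/2,47/2] z:[27/2,29/2] -> miss, prune
    N30 x:[41/2,63/2] y:[15,51/2] z:[1/2,17] -> miss, prune
  N19 x:[27/2,63/2] y:[47/2,71/2] z:[0,16] -> miss, prune

9 AABB tests over nodes [0, 16, 14, 3, 4, 8, 11, 30, 19]; 1 leaf entered; closest P13.

== RESULT ==
9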